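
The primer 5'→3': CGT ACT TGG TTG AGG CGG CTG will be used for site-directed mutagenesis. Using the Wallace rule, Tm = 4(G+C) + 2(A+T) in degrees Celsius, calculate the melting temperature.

68°C

Counting bases: A=2, C=4, T=6, G=9
A+T = 8, G+C = 13
Tm = 2×8 + 4×13 = 68°C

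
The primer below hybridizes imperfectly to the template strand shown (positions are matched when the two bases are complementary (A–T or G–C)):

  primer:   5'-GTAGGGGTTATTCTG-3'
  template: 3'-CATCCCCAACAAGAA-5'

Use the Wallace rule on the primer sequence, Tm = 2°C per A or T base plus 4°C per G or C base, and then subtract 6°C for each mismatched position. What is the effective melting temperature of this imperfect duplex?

Primer base counts: A=2, T=6, G=6, C=1 → A+T=8, G+C=7
Perfect-match Tm = 2(8) + 4(7) = 16 + 28 = 44°C
Mismatches (positions where the bases are not complementary): 2 (at positions 10, 15)
Effective Tm = 44 − 2×6 = 44 − 12 = 32°C

32°C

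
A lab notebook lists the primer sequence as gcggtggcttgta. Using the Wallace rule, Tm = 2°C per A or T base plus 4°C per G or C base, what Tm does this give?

Base counts: G=6, A=1, T=4, C=2
So N_AT = 5 and N_GC = 8.
Tm = 2(5) + 4(8) = 10 + 32 = 42°C

42°C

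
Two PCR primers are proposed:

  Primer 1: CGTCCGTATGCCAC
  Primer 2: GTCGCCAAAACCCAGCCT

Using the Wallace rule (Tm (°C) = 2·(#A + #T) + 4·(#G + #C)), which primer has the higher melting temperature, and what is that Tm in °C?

Primer 1: A+T=5, G+C=9 → Tm = 2(5)+4(9) = 46°C
Primer 2: A+T=7, G+C=11 → Tm = 2(7)+4(11) = 58°C
46°C vs 58°C → primer 2 is higher.

Primer 2, 58°C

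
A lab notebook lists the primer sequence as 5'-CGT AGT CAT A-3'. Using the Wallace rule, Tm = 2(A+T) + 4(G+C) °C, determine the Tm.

A=3, T=3, C=2, G=2
A+T = 6, G+C = 4
Tm = 2(6) + 4(4) = 12 + 16 = 28°C

28°C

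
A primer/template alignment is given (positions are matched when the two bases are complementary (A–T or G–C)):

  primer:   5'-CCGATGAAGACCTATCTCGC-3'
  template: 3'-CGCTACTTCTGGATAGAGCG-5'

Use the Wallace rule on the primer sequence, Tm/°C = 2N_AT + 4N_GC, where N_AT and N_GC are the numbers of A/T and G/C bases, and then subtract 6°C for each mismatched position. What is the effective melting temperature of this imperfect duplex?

Primer base counts: A=5, T=4, G=4, C=7 → A+T=9, G+C=11
Perfect-match Tm = 2(9) + 4(11) = 18 + 44 = 62°C
Mismatches (positions where the bases are not complementary): 1 (at position 1)
Effective Tm = 62 − 1×6 = 62 − 6 = 56°C

56°C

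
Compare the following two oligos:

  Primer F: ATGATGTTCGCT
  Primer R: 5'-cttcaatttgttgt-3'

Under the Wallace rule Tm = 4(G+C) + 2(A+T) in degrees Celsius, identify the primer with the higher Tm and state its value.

Primer F: A+T=7, G+C=5 → Tm = 2(7)+4(5) = 34°C
Primer R: A+T=10, G+C=4 → Tm = 2(10)+4(4) = 36°C
34°C vs 36°C → primer R is higher.

Primer R, 36°C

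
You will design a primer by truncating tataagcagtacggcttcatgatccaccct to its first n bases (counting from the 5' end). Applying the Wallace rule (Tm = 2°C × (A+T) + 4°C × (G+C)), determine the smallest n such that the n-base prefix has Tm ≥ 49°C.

First 17 bases: TATAAGCAGTACGGCTT → Tm = 48°C (< 49°C)
First 18 bases: TATAAGCAGTACGGCTTC → Tm = 52°C (≥ 49°C)
Since every base adds ≥2°C, Tm only increases with n, so the threshold is first crossed at n = 18.

n = 18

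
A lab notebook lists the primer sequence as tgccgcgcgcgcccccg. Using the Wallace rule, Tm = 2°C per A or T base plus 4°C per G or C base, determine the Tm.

G=6, A=0, T=1, C=10
So N_AT = 1 and N_GC = 16.
Tm = 4·16 + 2·1 = 64 + 2 = 66°C

66°C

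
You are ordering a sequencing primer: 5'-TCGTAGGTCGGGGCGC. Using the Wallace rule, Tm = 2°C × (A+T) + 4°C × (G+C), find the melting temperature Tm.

56°C

Scanning the sequence gives A=1, C=4, G=8, T=3.
AT pairs contribute 4, GC pairs contribute 12.
Tm = 2×4 + 4×12 = 56°C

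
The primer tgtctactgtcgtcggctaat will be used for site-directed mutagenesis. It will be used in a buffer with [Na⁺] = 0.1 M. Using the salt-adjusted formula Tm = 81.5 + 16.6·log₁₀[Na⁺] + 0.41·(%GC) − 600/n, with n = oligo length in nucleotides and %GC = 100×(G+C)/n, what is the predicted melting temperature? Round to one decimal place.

55.9°C

Length n = 21. Base counts: A=3, T=8, C=5, G=5
G+C = 10, so %GC = 10/21 × 100 = 47.619%
Salt term: 16.6 × (-1) = -16.6
GC term: 0.41 × 47.619 = 19.524; length term: −600/21 = −28.571
Tm = 81.5 + (-16.6) + 19.524 − 28.571 = 55.853 → 55.9°C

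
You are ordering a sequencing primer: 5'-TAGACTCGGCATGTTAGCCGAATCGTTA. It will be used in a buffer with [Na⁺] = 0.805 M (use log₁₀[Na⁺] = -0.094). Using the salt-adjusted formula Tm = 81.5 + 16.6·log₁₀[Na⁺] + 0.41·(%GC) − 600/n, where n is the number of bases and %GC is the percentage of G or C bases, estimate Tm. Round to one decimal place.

77.5°C

Length n = 28. Scanning the sequence gives G=7, C=6, T=8, A=7.
G+C = 13, so %GC = 13/28 × 100 = 46.429%
Salt term: 16.6 × (-0.094) = -1.56
GC term: 0.41 × 46.429 = 19.036; length term: −600/28 = −21.429
Tm = 81.5 + (-1.56) + 19.036 − 21.429 = 77.547 → 77.5°C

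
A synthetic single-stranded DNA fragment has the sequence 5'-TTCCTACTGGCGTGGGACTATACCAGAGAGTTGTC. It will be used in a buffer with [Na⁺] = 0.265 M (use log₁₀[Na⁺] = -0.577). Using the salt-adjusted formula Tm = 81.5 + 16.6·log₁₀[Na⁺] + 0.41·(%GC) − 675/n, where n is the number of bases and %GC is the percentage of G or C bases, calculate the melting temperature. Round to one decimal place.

73.7°C

Length n = 35. A=7, C=8, T=10, G=10
G+C = 18, so %GC = 18/35 × 100 = 51.429%
Salt term: 16.6 × (-0.577) = -9.578
GC term: 0.41 × 51.429 = 21.086; length term: −675/35 = −19.286
Tm = 81.5 + (-9.578) + 21.086 − 19.286 = 73.722 → 73.7°C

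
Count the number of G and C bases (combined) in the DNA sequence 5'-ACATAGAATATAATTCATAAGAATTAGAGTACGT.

Base counts: T=10, A=16, C=3, G=5
Total G or C: 5 + 3 = 8

8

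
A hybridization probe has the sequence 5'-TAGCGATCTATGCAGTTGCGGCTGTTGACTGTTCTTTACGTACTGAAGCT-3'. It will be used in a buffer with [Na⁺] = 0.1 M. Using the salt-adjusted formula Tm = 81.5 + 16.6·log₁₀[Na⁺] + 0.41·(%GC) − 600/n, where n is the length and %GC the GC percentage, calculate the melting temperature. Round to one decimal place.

Length n = 50. Base counts: A=9, C=10, G=13, T=18
G+C = 23, so %GC = 23/50 × 100 = 46%
Salt term: 16.6 × (-1) = -16.6
GC term: 0.41 × 46 = 18.86; length term: −600/50 = −12
Tm = 81.5 + (-16.6) + 18.86 − 12 = 71.76 → 71.8°C

71.8°C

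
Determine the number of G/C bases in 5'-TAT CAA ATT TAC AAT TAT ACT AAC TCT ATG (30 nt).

Base counts: C=5, T=12, G=1, A=12
Total G or C: 1 + 5 = 6

6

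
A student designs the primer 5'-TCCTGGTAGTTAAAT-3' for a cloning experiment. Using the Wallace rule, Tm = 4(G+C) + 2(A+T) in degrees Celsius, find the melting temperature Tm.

40°C

Scanning the sequence gives C=2, G=3, T=6, A=4.
So N_AT = 10 and N_GC = 5.
Tm = 4·5 + 2·10 = 20 + 20 = 40°C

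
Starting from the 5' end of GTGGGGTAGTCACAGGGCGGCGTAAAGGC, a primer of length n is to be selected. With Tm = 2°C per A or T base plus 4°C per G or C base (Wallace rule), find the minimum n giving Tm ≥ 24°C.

First 6 bases: GTGGGG → Tm = 22°C (< 24°C)
First 7 bases: GTGGGGT → Tm = 24°C (≥ 24°C)
Since every base adds ≥2°C, Tm only increases with n, so the threshold is first crossed at n = 7.

n = 7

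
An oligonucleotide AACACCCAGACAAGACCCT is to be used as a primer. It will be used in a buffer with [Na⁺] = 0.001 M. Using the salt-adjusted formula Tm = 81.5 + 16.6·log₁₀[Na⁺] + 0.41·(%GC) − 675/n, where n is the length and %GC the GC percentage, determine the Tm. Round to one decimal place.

17.8°C

Length n = 19. Scanning the sequence gives T=1, A=8, C=8, G=2.
G+C = 10, so %GC = 10/19 × 100 = 52.632%
Salt term: 16.6 × (-3) = -49.8
GC term: 0.41 × 52.632 = 21.579; length term: −675/19 = −35.526
Tm = 81.5 + (-49.8) + 21.579 − 35.526 = 17.753 → 17.8°C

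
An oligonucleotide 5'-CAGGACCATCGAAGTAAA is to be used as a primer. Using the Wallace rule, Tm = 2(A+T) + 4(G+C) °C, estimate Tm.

52°C

Counting bases: G=4, T=2, A=8, C=4
A+T = 10, G+C = 8
Tm = 4·8 + 2·10 = 32 + 20 = 52°C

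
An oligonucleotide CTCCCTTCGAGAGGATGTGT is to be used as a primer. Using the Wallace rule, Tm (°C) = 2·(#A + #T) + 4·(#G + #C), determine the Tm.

62°C

Counting bases: C=5, T=6, A=3, G=6
So N_AT = 9 and N_GC = 11.
Tm = 2(9) + 4(11) = 18 + 44 = 62°C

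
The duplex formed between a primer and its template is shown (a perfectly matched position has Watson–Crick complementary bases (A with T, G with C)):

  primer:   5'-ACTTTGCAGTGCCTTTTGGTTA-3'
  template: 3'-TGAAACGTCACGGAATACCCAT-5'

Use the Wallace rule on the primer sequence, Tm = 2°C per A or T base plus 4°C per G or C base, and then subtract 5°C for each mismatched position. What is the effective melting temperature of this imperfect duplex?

Primer base counts: A=3, T=10, G=5, C=4 → A+T=13, G+C=9
Perfect-match Tm = 2(13) + 4(9) = 26 + 36 = 62°C
Mismatches (positions where the bases are not complementary): 2 (at positions 16, 20)
Effective Tm = 62 − 2×5 = 62 − 10 = 52°C

52°C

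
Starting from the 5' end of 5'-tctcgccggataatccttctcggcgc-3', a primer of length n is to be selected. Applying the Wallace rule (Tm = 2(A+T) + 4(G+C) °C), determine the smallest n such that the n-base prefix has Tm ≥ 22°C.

n = 7

First 6 bases: TCTCGC → Tm = 20°C (< 22°C)
First 7 bases: TCTCGCC → Tm = 24°C (≥ 22°C)
Since every base adds ≥2°C, Tm only increases with n, so the threshold is first crossed at n = 7.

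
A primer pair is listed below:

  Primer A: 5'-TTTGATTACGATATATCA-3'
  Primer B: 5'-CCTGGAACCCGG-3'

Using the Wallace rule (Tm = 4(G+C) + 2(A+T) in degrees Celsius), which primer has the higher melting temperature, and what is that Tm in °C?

Primer A, 44°C

Primer A: A+T=14, G+C=4 → Tm = 2(14)+4(4) = 44°C
Primer B: A+T=3, G+C=9 → Tm = 2(3)+4(9) = 42°C
44°C vs 42°C → primer A is higher.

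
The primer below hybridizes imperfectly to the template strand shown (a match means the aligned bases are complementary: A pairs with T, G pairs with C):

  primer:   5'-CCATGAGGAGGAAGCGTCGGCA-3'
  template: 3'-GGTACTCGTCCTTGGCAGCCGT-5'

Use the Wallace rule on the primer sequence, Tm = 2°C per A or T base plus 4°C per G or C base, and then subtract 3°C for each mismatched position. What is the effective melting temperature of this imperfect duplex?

Primer base counts: A=6, T=2, G=9, C=5 → A+T=8, G+C=14
Perfect-match Tm = 2(8) + 4(14) = 16 + 56 = 72°C
Mismatches (positions where the bases are not complementary): 2 (at positions 8, 14)
Effective Tm = 72 − 2×3 = 72 − 6 = 66°C

66°C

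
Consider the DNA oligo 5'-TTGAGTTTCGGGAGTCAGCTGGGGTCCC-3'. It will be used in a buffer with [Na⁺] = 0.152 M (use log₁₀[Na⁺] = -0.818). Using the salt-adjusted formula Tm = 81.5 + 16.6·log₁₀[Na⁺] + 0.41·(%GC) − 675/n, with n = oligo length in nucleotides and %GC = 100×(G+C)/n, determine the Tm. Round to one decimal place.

68.7°C

Length n = 28. A=3, C=6, G=11, T=8
G+C = 17, so %GC = 17/28 × 100 = 60.714%
Salt term: 16.6 × (-0.818) = -13.579
GC term: 0.41 × 60.714 = 24.893; length term: −675/28 = −24.107
Tm = 81.5 + (-13.579) + 24.893 − 24.107 = 68.707 → 68.7°C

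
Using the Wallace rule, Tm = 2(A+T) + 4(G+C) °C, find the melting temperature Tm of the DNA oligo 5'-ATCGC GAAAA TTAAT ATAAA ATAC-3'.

58°C

Base counts: C=3, T=6, G=2, A=13
So N_AT = 19 and N_GC = 5.
Tm = 4·5 + 2·19 = 20 + 38 = 58°C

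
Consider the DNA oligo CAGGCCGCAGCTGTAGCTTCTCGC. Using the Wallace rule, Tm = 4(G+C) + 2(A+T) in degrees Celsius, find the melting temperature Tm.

80°C

T=5, A=3, C=9, G=7
So N_AT = 8 and N_GC = 16.
Tm = 2(8) + 4(16) = 16 + 64 = 80°C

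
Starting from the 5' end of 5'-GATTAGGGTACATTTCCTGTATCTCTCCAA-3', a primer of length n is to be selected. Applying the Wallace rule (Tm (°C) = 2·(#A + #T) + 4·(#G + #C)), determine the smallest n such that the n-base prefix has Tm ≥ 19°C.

n = 7

First 6 bases: GATTAG → Tm = 16°C (< 19°C)
First 7 bases: GATTAGG → Tm = 20°C (≥ 19°C)
Each additional base adds 2°C (A/T) or 4°C (G/C), so Tm is non-decreasing in n; n = 7 is the first length to reach 19°C.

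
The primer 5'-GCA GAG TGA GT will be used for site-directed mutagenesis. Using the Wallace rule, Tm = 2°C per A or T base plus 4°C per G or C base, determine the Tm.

34°C

Counting bases: T=2, G=5, C=1, A=3
AT pairs contribute 5, GC pairs contribute 6.
Tm = 4·6 + 2·5 = 24 + 10 = 34°C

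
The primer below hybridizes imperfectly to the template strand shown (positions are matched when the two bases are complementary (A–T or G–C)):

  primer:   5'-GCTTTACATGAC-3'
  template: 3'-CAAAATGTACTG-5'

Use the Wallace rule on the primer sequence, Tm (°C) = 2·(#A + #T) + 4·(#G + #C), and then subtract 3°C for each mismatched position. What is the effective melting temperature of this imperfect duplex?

Primer base counts: A=3, T=4, G=2, C=3 → A+T=7, G+C=5
Perfect-match Tm = 2(7) + 4(5) = 14 + 20 = 34°C
Mismatches (positions where the bases are not complementary): 1 (at position 2)
Effective Tm = 34 − 1×3 = 34 − 3 = 31°C

31°C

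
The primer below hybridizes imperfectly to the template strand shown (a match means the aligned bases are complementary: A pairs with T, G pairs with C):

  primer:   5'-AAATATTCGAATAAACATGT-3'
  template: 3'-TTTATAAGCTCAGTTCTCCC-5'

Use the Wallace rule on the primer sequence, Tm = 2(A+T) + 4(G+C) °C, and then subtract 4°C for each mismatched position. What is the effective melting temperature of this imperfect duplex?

Primer base counts: A=10, T=6, G=2, C=2 → A+T=16, G+C=4
Perfect-match Tm = 2(16) + 4(4) = 32 + 16 = 48°C
Mismatches (positions where the bases are not complementary): 5 (at positions 11, 13, 16, 18, 20)
Effective Tm = 48 − 5×4 = 48 − 20 = 28°C

28°C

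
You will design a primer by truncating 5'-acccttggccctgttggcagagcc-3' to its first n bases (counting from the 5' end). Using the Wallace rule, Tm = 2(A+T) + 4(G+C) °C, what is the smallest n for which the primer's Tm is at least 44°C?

First 12 bases: ACCCTTGGCCCT → Tm = 40°C (< 44°C)
First 13 bases: ACCCTTGGCCCTG → Tm = 44°C (≥ 44°C)
Since every base adds ≥2°C, Tm only increases with n, so the threshold is first crossed at n = 13.

n = 13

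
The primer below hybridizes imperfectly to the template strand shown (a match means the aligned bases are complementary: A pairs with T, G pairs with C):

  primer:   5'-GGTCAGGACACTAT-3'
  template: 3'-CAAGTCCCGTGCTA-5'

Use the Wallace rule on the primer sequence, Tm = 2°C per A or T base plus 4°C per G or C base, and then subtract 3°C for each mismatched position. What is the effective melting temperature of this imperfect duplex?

Primer base counts: A=4, T=3, G=4, C=3 → A+T=7, G+C=7
Perfect-match Tm = 2(7) + 4(7) = 14 + 28 = 42°C
Mismatches (positions where the bases are not complementary): 3 (at positions 2, 8, 12)
Effective Tm = 42 − 3×3 = 42 − 9 = 33°C

33°C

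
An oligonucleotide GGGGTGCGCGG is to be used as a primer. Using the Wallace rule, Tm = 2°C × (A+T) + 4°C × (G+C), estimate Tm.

Scanning the sequence gives G=8, T=1, C=2, A=0.
So N_AT = 1 and N_GC = 10.
Tm = 4·10 + 2·1 = 40 + 2 = 42°C

42°C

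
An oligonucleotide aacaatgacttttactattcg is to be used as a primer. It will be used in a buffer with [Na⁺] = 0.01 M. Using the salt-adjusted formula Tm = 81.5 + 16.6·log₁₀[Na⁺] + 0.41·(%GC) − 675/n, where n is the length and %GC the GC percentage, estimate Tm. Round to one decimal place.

Length n = 21. Scanning the sequence gives G=2, T=8, A=7, C=4.
G+C = 6, so %GC = 6/21 × 100 = 28.571%
Salt term: 16.6 × (-2) = -33.2
GC term: 0.41 × 28.571 = 11.714; length term: −675/21 = −32.143
Tm = 81.5 + (-33.2) + 11.714 − 32.143 = 27.871 → 27.9°C

27.9°C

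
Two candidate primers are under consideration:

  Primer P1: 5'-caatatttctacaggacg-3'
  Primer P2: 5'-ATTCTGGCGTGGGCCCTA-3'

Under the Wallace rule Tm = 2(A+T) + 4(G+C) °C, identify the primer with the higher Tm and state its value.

Primer P2, 58°C

Primer P1: A+T=11, G+C=7 → Tm = 2(11)+4(7) = 50°C
Primer P2: A+T=7, G+C=11 → Tm = 2(7)+4(11) = 58°C
50°C vs 58°C → primer P2 is higher.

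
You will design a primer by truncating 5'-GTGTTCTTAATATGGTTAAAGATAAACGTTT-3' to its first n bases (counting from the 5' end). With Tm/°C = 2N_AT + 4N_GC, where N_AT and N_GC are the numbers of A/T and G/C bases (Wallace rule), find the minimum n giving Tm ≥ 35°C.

n = 14

First 13 bases: GTGTTCTTAATAT → Tm = 32°C (< 35°C)
First 14 bases: GTGTTCTTAATATG → Tm = 36°C (≥ 35°C)
Each additional base adds 2°C (A/T) or 4°C (G/C), so Tm is non-decreasing in n; n = 14 is the first length to reach 35°C.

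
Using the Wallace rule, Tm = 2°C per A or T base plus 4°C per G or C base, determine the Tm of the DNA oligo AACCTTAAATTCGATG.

42°C

Base counts: C=3, A=6, G=2, T=5
A+T = 11, G+C = 5
Tm = 2×11 + 4×5 = 42°C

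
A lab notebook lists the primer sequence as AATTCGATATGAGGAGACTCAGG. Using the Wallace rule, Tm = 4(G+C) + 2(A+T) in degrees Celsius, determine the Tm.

66°C

Base counts: T=5, G=7, A=8, C=3
A+T = 13, G+C = 10
Tm = 2×13 + 4×10 = 66°C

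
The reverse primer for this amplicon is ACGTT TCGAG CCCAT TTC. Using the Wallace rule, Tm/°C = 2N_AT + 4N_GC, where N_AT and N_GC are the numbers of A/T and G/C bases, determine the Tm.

T=6, C=6, A=3, G=3
So N_AT = 9 and N_GC = 9.
Tm = 2(9) + 4(9) = 18 + 36 = 54°C

54°C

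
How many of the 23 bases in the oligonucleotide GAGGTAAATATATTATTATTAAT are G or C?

A=10, T=10, G=3, C=0
Total G or C: 3 + 0 = 3

3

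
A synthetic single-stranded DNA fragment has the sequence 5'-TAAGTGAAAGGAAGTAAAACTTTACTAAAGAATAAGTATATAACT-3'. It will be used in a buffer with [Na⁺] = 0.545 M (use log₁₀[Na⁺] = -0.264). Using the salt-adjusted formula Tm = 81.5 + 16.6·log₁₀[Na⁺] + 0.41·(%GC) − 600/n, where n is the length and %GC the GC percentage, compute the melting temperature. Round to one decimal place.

72.9°C

Length n = 45. Counting bases: G=7, T=12, A=23, C=3
G+C = 10, so %GC = 10/45 × 100 = 22.222%
Salt term: 16.6 × (-0.264) = -4.382
GC term: 0.41 × 22.222 = 9.111; length term: −600/45 = −13.333
Tm = 81.5 + (-4.382) + 9.111 − 13.333 = 72.896 → 72.9°C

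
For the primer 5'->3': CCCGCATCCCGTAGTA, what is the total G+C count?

10

G=3, C=7, A=3, T=3
G+C = 3 + 7 = 10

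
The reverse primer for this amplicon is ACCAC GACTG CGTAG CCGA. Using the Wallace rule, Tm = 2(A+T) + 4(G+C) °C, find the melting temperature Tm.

62°C

Counting bases: G=5, A=5, T=2, C=7
So N_AT = 7 and N_GC = 12.
Tm = 2(7) + 4(12) = 14 + 48 = 62°C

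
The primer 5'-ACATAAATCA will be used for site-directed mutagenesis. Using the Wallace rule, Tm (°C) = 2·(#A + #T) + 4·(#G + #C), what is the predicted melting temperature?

C=2, G=0, T=2, A=6
AT pairs contribute 8, GC pairs contribute 2.
Tm = 2×8 + 4×2 = 24°C

24°C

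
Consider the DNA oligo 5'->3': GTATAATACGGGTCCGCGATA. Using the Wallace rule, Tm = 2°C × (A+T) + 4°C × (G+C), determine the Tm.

Scanning the sequence gives T=5, A=6, G=6, C=4.
AT pairs contribute 11, GC pairs contribute 10.
Tm = 2(11) + 4(10) = 22 + 40 = 62°C

62°C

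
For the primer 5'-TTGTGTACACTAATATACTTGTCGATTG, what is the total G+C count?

Base counts: C=4, A=7, G=5, T=12
G+C = 5 + 4 = 9

9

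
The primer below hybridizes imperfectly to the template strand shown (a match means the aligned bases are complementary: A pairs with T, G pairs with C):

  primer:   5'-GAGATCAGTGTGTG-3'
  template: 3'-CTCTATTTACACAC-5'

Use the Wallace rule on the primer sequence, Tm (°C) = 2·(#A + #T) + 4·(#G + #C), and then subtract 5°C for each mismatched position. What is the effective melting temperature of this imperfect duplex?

32°C

Primer base counts: A=3, T=4, G=6, C=1 → A+T=7, G+C=7
Perfect-match Tm = 2(7) + 4(7) = 14 + 28 = 42°C
Mismatches (positions where the bases are not complementary): 2 (at positions 6, 8)
Effective Tm = 42 − 2×5 = 42 − 10 = 32°C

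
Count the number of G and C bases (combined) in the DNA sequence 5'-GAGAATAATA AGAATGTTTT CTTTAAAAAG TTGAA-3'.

Base counts: A=16, T=12, C=1, G=6
G+C = 6 + 1 = 7

7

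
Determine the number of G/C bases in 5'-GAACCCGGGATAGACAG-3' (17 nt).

Counting bases: T=1, C=4, A=6, G=6
G+C = 6 + 4 = 10

10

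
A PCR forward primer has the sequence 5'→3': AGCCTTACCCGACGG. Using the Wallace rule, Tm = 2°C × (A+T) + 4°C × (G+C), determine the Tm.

Counting bases: G=4, A=3, C=6, T=2
So N_AT = 5 and N_GC = 10.
Tm = 4·10 + 2·5 = 40 + 10 = 50°C

50°C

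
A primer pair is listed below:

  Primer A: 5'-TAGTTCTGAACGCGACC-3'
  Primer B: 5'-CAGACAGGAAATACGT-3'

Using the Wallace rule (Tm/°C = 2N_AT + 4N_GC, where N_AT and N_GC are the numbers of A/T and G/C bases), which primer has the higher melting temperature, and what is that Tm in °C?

Primer A: A+T=8, G+C=9 → Tm = 2(8)+4(9) = 52°C
Primer B: A+T=9, G+C=7 → Tm = 2(9)+4(7) = 46°C
52°C vs 46°C → primer A is higher.

Primer A, 52°C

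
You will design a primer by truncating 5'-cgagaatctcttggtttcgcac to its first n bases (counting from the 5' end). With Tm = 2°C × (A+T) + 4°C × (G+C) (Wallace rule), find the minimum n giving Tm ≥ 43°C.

n = 15

First 14 bases: CGAGAATCTCTTGG → Tm = 42°C (< 43°C)
First 15 bases: CGAGAATCTCTTGGT → Tm = 44°C (≥ 43°C)
Each additional base adds 2°C (A/T) or 4°C (G/C), so Tm is non-decreasing in n; n = 15 is the first length to reach 43°C.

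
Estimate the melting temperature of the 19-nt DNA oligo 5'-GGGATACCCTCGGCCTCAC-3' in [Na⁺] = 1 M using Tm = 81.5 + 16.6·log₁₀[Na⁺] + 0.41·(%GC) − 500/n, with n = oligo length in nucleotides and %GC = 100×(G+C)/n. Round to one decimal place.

83.2°C

Length n = 19. Counting bases: A=3, G=5, C=8, T=3
G+C = 13, so %GC = 13/19 × 100 = 68.421%
Salt term: 16.6 × (0) = 0
GC term: 0.41 × 68.421 = 28.053; length term: −500/19 = −26.316
Tm = 81.5 + (0) + 28.053 − 26.316 = 83.237 → 83.2°C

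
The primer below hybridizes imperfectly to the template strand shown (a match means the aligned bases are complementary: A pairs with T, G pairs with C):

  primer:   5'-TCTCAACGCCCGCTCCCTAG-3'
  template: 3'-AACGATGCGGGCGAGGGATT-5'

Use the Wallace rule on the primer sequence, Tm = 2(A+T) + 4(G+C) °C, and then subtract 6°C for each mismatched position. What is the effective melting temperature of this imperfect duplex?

Primer base counts: A=3, T=4, G=3, C=10 → A+T=7, G+C=13
Perfect-match Tm = 2(7) + 4(13) = 14 + 52 = 66°C
Mismatches (positions where the bases are not complementary): 4 (at positions 2, 3, 5, 20)
Effective Tm = 66 − 4×6 = 66 − 24 = 42°C

42°C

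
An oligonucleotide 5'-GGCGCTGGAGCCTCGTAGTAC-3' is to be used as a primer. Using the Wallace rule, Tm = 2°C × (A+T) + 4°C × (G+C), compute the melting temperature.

70°C

Base counts: G=8, T=4, C=6, A=3
AT pairs contribute 7, GC pairs contribute 14.
Tm = 2×7 + 4×14 = 70°C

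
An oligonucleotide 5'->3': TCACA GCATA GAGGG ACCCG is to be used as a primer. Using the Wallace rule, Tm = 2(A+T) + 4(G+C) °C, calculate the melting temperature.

Scanning the sequence gives G=6, A=6, C=6, T=2.
AT pairs contribute 8, GC pairs contribute 12.
Tm = 4·12 + 2·8 = 48 + 16 = 64°C

64°C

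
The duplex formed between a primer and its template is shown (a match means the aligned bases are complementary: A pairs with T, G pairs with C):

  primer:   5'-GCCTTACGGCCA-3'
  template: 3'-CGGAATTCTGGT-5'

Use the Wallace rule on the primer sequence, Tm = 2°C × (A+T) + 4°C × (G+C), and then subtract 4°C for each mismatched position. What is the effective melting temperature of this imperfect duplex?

32°C

Primer base counts: A=2, T=2, G=3, C=5 → A+T=4, G+C=8
Perfect-match Tm = 2(4) + 4(8) = 8 + 32 = 40°C
Mismatches (positions where the bases are not complementary): 2 (at positions 7, 9)
Effective Tm = 40 − 2×4 = 40 − 8 = 32°C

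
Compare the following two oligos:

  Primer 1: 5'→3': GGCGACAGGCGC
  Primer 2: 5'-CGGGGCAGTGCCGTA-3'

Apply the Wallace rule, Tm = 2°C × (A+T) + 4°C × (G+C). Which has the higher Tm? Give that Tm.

Primer 2, 52°C

Primer 1: A+T=2, G+C=10 → Tm = 2(2)+4(10) = 44°C
Primer 2: A+T=4, G+C=11 → Tm = 2(4)+4(11) = 52°C
44°C vs 52°C → primer 2 is higher.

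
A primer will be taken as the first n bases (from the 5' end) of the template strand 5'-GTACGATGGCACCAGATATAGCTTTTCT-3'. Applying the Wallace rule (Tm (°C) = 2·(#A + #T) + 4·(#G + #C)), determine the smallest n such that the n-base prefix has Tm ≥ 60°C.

First 20 bases: GTACGATGGCACCAGATATA → Tm = 58°C (< 60°C)
First 21 bases: GTACGATGGCACCAGATATAG → Tm = 62°C (≥ 60°C)
Since every base adds ≥2°C, Tm only increases with n, so the threshold is first crossed at n = 21.

n = 21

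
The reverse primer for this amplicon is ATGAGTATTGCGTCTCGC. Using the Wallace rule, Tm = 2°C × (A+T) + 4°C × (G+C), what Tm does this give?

54°C

T=6, C=4, G=5, A=3
So N_AT = 9 and N_GC = 9.
Tm = 2(9) + 4(9) = 18 + 36 = 54°C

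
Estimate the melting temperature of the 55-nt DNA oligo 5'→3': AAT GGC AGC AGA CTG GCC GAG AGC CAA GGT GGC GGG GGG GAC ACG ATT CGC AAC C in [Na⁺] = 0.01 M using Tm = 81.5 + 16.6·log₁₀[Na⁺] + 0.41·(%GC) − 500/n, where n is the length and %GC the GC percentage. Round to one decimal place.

66.0°C

Length n = 55. Counting bases: C=14, G=22, T=5, A=14
G+C = 36, so %GC = 36/55 × 100 = 65.455%
Salt term: 16.6 × (-2) = -33.2
GC term: 0.41 × 65.455 = 26.837; length term: −500/55 = −9.091
Tm = 81.5 + (-33.2) + 26.837 − 9.091 = 66.046 → 66.0°C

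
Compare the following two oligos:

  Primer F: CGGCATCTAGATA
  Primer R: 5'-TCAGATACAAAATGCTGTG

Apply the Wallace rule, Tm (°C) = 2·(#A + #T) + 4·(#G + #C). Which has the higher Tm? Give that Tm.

Primer R, 52°C

Primer F: A+T=7, G+C=6 → Tm = 2(7)+4(6) = 38°C
Primer R: A+T=12, G+C=7 → Tm = 2(12)+4(7) = 52°C
38°C vs 52°C → primer R is higher.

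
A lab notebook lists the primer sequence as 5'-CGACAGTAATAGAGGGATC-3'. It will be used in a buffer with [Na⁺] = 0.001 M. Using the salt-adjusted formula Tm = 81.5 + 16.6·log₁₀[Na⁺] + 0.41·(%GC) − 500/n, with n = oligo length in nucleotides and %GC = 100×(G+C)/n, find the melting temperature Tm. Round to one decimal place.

Length n = 19. Counting bases: A=7, C=3, T=3, G=6
G+C = 9, so %GC = 9/19 × 100 = 47.368%
Salt term: 16.6 × (-3) = -49.8
GC term: 0.41 × 47.368 = 19.421; length term: −500/19 = −26.316
Tm = 81.5 + (-49.8) + 19.421 − 26.316 = 24.805 → 24.8°C

24.8°C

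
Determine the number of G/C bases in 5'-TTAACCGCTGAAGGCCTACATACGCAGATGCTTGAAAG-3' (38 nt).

Counting bases: T=8, C=9, A=12, G=9
Total G or C: 9 + 9 = 18

18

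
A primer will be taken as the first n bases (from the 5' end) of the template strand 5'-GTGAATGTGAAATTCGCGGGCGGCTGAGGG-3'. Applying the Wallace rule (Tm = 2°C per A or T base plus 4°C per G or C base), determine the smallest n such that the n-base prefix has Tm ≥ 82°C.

n = 26

First 25 bases: GTGAATGTGAAATTCGCGGGCGGCT → Tm = 78°C (< 82°C)
First 26 bases: GTGAATGTGAAATTCGCGGGCGGCTG → Tm = 82°C (≥ 82°C)
Each additional base adds 2°C (A/T) or 4°C (G/C), so Tm is non-decreasing in n; n = 26 is the first length to reach 82°C.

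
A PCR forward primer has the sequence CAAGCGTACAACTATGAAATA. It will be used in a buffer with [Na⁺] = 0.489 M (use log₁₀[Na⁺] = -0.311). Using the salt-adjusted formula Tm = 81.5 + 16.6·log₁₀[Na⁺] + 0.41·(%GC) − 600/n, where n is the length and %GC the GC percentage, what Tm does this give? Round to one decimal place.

Length n = 21. Counting bases: G=3, A=10, T=4, C=4
G+C = 7, so %GC = 7/21 × 100 = 33.333%
Salt term: 16.6 × (-0.311) = -5.163
GC term: 0.41 × 33.333 = 13.667; length term: −600/21 = −28.571
Tm = 81.5 + (-5.163) + 13.667 − 28.571 = 61.433 → 61.4°C

61.4°C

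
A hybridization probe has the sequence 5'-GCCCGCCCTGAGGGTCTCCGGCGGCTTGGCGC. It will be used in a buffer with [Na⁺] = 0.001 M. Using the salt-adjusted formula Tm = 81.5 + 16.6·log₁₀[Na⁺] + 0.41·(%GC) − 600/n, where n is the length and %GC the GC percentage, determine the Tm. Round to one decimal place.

Length n = 32. Base counts: C=13, A=1, T=5, G=13
G+C = 26, so %GC = 26/32 × 100 = 81.25%
Salt term: 16.6 × (-3) = -49.8
GC term: 0.41 × 81.25 = 33.312; length term: −600/32 = −18.75
Tm = 81.5 + (-49.8) + 33.312 − 18.75 = 46.262 → 46.3°C

46.3°C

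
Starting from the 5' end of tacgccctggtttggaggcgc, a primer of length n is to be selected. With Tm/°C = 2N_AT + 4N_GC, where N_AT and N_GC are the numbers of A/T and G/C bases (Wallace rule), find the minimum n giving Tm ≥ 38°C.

n = 12

First 11 bases: TACGCCCTGGT → Tm = 36°C (< 38°C)
First 12 bases: TACGCCCTGGTT → Tm = 38°C (≥ 38°C)
Each additional base adds 2°C (A/T) or 4°C (G/C), so Tm is non-decreasing in n; n = 12 is the first length to reach 38°C.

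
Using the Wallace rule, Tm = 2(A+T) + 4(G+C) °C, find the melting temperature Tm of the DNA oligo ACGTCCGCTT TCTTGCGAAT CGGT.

C=7, G=6, A=3, T=8
AT pairs contribute 11, GC pairs contribute 13.
Tm = 2(11) + 4(13) = 22 + 52 = 74°C

74°C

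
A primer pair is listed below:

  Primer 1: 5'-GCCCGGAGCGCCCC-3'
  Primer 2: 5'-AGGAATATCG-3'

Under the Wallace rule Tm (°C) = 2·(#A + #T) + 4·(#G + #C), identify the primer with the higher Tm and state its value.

Primer 1: A+T=1, G+C=13 → Tm = 2(1)+4(13) = 54°C
Primer 2: A+T=6, G+C=4 → Tm = 2(6)+4(4) = 28°C
54°C vs 28°C → primer 1 is higher.

Primer 1, 54°C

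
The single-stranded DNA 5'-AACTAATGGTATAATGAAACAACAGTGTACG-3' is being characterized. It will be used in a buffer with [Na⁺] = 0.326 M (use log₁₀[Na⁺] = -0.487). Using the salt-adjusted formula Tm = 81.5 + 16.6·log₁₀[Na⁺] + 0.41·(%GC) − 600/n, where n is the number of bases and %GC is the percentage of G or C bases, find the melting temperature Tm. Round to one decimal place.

Length n = 31. C=4, T=7, A=14, G=6
G+C = 10, so %GC = 10/31 × 100 = 32.258%
Salt term: 16.6 × (-0.487) = -8.084
GC term: 0.41 × 32.258 = 13.226; length term: −600/31 = −19.355
Tm = 81.5 + (-8.084) + 13.226 − 19.355 = 67.287 → 67.3°C

67.3°C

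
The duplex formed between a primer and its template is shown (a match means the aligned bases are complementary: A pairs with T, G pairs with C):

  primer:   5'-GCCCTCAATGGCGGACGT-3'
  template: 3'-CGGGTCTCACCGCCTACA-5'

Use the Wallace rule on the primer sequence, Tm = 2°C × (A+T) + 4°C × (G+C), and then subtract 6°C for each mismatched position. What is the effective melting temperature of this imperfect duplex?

Primer base counts: A=3, T=3, G=6, C=6 → A+T=6, G+C=12
Perfect-match Tm = 2(6) + 4(12) = 12 + 48 = 60°C
Mismatches (positions where the bases are not complementary): 4 (at positions 5, 6, 8, 16)
Effective Tm = 60 − 4×6 = 60 − 24 = 36°C

36°C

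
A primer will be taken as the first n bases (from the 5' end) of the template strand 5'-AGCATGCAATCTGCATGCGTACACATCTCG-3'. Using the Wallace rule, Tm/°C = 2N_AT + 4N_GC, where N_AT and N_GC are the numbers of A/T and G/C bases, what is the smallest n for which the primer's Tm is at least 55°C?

n = 19

First 18 bases: AGCATGCAATCTGCATGC → Tm = 54°C (< 55°C)
First 19 bases: AGCATGCAATCTGCATGCG → Tm = 58°C (≥ 55°C)
Since every base adds ≥2°C, Tm only increases with n, so the threshold is first crossed at n = 19.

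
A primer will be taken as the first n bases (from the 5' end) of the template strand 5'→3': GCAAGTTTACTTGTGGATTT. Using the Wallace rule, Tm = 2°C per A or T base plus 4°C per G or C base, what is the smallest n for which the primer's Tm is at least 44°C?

First 15 bases: GCAAGTTTACTTGTG → Tm = 42°C (< 44°C)
First 16 bases: GCAAGTTTACTTGTGG → Tm = 46°C (≥ 44°C)
Since every base adds ≥2°C, Tm only increases with n, so the threshold is first crossed at n = 16.

n = 16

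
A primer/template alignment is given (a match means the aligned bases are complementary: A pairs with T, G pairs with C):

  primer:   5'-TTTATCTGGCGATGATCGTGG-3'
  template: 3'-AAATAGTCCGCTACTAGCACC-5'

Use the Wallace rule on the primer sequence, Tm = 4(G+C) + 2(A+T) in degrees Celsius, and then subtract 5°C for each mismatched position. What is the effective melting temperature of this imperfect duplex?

57°C

Primer base counts: A=3, T=8, G=7, C=3 → A+T=11, G+C=10
Perfect-match Tm = 2(11) + 4(10) = 22 + 40 = 62°C
Mismatches (positions where the bases are not complementary): 1 (at position 7)
Effective Tm = 62 − 1×5 = 62 − 5 = 57°C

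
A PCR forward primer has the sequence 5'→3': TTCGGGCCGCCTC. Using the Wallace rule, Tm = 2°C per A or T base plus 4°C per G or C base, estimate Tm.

46°C

C=6, G=4, T=3, A=0
AT pairs contribute 3, GC pairs contribute 10.
Tm = 2(3) + 4(10) = 6 + 40 = 46°C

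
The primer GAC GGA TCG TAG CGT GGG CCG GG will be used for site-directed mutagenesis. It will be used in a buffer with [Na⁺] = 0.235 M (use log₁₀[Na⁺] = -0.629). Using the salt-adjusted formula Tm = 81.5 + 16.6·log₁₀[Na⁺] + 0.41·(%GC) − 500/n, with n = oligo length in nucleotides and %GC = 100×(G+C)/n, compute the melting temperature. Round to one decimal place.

Length n = 23. T=3, G=12, A=3, C=5
G+C = 17, so %GC = 17/23 × 100 = 73.913%
Salt term: 16.6 × (-0.629) = -10.441
GC term: 0.41 × 73.913 = 30.304; length term: −500/23 = −21.739
Tm = 81.5 + (-10.441) + 30.304 − 21.739 = 79.624 → 79.6°C

79.6°C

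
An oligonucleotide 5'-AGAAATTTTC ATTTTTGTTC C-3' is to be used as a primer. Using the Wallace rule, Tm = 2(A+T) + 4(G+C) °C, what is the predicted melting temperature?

52°C

Base counts: A=5, G=2, T=11, C=3
So N_AT = 16 and N_GC = 5.
Tm = 4·5 + 2·16 = 20 + 32 = 52°C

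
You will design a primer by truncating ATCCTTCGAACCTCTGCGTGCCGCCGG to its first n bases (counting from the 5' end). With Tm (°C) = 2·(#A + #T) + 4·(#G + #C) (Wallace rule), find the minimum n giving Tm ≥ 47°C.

First 15 bases: ATCCTTCGAACCTCT → Tm = 44°C (< 47°C)
First 16 bases: ATCCTTCGAACCTCTG → Tm = 48°C (≥ 47°C)
Since every base adds ≥2°C, Tm only increases with n, so the threshold is first crossed at n = 16.

n = 16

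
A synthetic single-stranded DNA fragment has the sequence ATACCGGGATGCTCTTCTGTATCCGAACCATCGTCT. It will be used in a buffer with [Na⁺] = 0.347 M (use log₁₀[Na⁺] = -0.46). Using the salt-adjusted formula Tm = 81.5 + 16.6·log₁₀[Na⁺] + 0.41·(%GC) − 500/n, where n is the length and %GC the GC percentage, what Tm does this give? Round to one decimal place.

Length n = 36. Counting bases: G=7, C=11, A=7, T=11
G+C = 18, so %GC = 18/36 × 100 = 50%
Salt term: 16.6 × (-0.46) = -7.636
GC term: 0.41 × 50 = 20.5; length term: −500/36 = −13.889
Tm = 81.5 + (-7.636) + 20.5 − 13.889 = 80.475 → 80.5°C

80.5°C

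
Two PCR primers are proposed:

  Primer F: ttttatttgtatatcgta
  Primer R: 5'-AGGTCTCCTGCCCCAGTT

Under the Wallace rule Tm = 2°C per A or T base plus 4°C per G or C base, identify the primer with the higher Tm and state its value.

Primer F: A+T=15, G+C=3 → Tm = 2(15)+4(3) = 42°C
Primer R: A+T=7, G+C=11 → Tm = 2(7)+4(11) = 58°C
42°C vs 58°C → primer R is higher.

Primer R, 58°C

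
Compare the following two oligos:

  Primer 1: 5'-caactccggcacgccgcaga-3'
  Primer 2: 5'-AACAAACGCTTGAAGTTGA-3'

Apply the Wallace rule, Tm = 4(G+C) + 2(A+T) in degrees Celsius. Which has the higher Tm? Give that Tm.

Primer 1: A+T=6, G+C=14 → Tm = 2(6)+4(14) = 68°C
Primer 2: A+T=12, G+C=7 → Tm = 2(12)+4(7) = 52°C
68°C vs 52°C → primer 1 is higher.

Primer 1, 68°C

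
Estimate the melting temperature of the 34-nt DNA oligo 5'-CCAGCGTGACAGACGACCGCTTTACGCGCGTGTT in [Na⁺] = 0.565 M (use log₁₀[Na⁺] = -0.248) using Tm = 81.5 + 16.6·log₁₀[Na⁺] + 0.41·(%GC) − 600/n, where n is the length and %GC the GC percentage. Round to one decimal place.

Length n = 34. Counting bases: G=10, C=11, T=7, A=6
G+C = 21, so %GC = 21/34 × 100 = 61.765%
Salt term: 16.6 × (-0.248) = -4.117
GC term: 0.41 × 61.765 = 25.324; length term: −600/34 = −17.647
Tm = 81.5 + (-4.117) + 25.324 − 17.647 = 85.06 → 85.1°C

85.1°C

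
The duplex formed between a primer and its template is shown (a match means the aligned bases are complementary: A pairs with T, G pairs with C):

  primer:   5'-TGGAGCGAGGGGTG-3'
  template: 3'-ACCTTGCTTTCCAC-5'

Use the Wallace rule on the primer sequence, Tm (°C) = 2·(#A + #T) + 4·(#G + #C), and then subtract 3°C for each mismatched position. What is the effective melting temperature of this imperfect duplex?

Primer base counts: A=2, T=2, G=9, C=1 → A+T=4, G+C=10
Perfect-match Tm = 2(4) + 4(10) = 8 + 40 = 48°C
Mismatches (positions where the bases are not complementary): 3 (at positions 5, 9, 10)
Effective Tm = 48 − 3×3 = 48 − 9 = 39°C

39°C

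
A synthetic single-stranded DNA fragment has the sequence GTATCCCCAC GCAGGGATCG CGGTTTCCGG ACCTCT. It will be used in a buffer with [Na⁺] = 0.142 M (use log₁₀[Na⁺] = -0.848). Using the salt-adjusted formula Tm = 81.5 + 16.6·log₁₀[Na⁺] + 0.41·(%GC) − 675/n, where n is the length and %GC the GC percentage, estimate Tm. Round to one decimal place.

Length n = 36. Base counts: C=13, A=5, T=8, G=10
G+C = 23, so %GC = 23/36 × 100 = 63.889%
Salt term: 16.6 × (-0.848) = -14.077
GC term: 0.41 × 63.889 = 26.194; length term: −675/36 = −18.75
Tm = 81.5 + (-14.077) + 26.194 − 18.75 = 74.867 → 74.9°C

74.9°C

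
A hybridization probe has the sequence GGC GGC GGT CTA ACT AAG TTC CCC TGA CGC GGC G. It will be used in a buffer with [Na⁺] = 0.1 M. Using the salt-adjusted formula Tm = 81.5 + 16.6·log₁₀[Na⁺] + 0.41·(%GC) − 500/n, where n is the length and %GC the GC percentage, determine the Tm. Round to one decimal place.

77.9°C

Length n = 34. Counting bases: G=12, T=6, C=11, A=5
G+C = 23, so %GC = 23/34 × 100 = 67.647%
Salt term: 16.6 × (-1) = -16.6
GC term: 0.41 × 67.647 = 27.735; length term: −500/34 = −14.706
Tm = 81.5 + (-16.6) + 27.735 − 14.706 = 77.929 → 77.9°C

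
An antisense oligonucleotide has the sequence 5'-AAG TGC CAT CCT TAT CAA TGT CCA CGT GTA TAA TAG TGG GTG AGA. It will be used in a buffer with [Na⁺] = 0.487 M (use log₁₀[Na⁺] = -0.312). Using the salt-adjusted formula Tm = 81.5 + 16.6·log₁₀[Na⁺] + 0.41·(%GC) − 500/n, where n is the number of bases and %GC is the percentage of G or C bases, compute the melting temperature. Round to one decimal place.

82.5°C

Length n = 45. A=13, G=11, C=8, T=13
G+C = 19, so %GC = 19/45 × 100 = 42.222%
Salt term: 16.6 × (-0.312) = -5.179
GC term: 0.41 × 42.222 = 17.311; length term: −500/45 = −11.111
Tm = 81.5 + (-5.179) + 17.311 − 11.111 = 82.521 → 82.5°C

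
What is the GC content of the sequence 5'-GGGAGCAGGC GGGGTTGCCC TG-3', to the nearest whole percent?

77%

Scanning the sequence gives G=12, T=3, A=2, C=5.
G+C = 12 + 5 = 17 out of 22 bases
%GC = 17/22 × 100 = 77.27% ≈ 77%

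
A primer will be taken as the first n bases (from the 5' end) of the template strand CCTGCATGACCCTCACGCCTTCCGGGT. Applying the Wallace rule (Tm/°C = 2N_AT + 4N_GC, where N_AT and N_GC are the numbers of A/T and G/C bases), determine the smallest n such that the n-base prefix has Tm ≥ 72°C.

First 21 bases: CCTGCATGACCCTCACGCCTT → Tm = 68°C (< 72°C)
First 22 bases: CCTGCATGACCCTCACGCCTTC → Tm = 72°C (≥ 72°C)
Each additional base adds 2°C (A/T) or 4°C (G/C), so Tm is non-decreasing in n; n = 22 is the first length to reach 72°C.

n = 22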